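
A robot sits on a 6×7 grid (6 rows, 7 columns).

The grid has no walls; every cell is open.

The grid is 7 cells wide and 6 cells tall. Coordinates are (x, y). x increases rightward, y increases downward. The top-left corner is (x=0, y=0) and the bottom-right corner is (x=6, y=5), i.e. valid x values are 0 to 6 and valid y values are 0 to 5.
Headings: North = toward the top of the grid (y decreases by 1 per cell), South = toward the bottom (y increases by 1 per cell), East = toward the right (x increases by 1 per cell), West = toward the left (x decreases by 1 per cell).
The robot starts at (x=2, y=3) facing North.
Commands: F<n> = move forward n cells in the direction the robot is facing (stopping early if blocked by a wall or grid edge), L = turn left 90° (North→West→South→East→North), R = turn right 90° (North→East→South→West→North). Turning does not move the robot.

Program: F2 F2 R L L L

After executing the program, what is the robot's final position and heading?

Start: (x=2, y=3), facing North
  F2: move forward 2, now at (x=2, y=1)
  F2: move forward 1/2 (blocked), now at (x=2, y=0)
  R: turn right, now facing East
  L: turn left, now facing North
  L: turn left, now facing West
  L: turn left, now facing South
Final: (x=2, y=0), facing South

Answer: Final position: (x=2, y=0), facing South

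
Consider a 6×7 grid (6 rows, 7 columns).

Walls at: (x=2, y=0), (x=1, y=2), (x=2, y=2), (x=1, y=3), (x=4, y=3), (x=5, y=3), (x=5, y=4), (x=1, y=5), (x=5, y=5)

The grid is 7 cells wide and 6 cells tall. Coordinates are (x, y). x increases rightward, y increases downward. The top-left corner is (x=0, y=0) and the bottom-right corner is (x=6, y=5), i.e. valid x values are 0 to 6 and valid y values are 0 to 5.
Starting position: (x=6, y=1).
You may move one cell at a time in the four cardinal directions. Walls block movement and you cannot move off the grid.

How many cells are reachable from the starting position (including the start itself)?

Answer: Reachable cells: 33

Derivation:
BFS flood-fill from (x=6, y=1):
  Distance 0: (x=6, y=1)
  Distance 1: (x=6, y=0), (x=5, y=1), (x=6, y=2)
  Distance 2: (x=5, y=0), (x=4, y=1), (x=5, y=2), (x=6, y=3)
  Distance 3: (x=4, y=0), (x=3, y=1), (x=4, y=2), (x=6, y=4)
  Distance 4: (x=3, y=0), (x=2, y=1), (x=3, y=2), (x=6, y=5)
  Distance 5: (x=1, y=1), (x=3, y=3)
  Distance 6: (x=1, y=0), (x=0, y=1), (x=2, y=3), (x=3, y=4)
  Distance 7: (x=0, y=0), (x=0, y=2), (x=2, y=4), (x=4, y=4), (x=3, y=5)
  Distance 8: (x=0, y=3), (x=1, y=4), (x=2, y=5), (x=4, y=5)
  Distance 9: (x=0, y=4)
  Distance 10: (x=0, y=5)
Total reachable: 33 (grid has 33 open cells total)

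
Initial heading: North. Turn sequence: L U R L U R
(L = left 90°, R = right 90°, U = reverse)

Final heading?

Answer: Final heading: North

Derivation:
Start: North
  L (left (90° counter-clockwise)) -> West
  U (U-turn (180°)) -> East
  R (right (90° clockwise)) -> South
  L (left (90° counter-clockwise)) -> East
  U (U-turn (180°)) -> West
  R (right (90° clockwise)) -> North
Final: North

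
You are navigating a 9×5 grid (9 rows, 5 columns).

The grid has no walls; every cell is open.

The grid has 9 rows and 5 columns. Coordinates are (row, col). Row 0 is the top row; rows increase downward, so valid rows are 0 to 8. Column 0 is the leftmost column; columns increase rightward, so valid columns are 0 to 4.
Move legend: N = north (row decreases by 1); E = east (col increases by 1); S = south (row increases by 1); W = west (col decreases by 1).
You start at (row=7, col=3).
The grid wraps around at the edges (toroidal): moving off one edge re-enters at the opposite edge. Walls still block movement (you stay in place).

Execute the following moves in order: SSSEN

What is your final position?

Start: (row=7, col=3)
  S (south): (row=7, col=3) -> (row=8, col=3)
  S (south): (row=8, col=3) -> (row=0, col=3)
  S (south): (row=0, col=3) -> (row=1, col=3)
  E (east): (row=1, col=3) -> (row=1, col=4)
  N (north): (row=1, col=4) -> (row=0, col=4)
Final: (row=0, col=4)

Answer: Final position: (row=0, col=4)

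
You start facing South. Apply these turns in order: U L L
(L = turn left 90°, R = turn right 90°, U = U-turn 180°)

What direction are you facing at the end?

Answer: Final heading: South

Derivation:
Start: South
  U (U-turn (180°)) -> North
  L (left (90° counter-clockwise)) -> West
  L (left (90° counter-clockwise)) -> South
Final: South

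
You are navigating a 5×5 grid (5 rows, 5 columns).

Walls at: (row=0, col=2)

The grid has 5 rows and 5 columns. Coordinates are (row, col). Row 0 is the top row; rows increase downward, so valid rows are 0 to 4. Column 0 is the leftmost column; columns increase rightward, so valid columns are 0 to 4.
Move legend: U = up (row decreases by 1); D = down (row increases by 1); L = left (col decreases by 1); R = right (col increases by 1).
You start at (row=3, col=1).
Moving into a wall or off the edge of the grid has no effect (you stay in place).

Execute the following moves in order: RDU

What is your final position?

Start: (row=3, col=1)
  R (right): (row=3, col=1) -> (row=3, col=2)
  D (down): (row=3, col=2) -> (row=4, col=2)
  U (up): (row=4, col=2) -> (row=3, col=2)
Final: (row=3, col=2)

Answer: Final position: (row=3, col=2)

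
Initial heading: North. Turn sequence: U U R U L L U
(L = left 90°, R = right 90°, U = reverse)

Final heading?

Answer: Final heading: West

Derivation:
Start: North
  U (U-turn (180°)) -> South
  U (U-turn (180°)) -> North
  R (right (90° clockwise)) -> East
  U (U-turn (180°)) -> West
  L (left (90° counter-clockwise)) -> South
  L (left (90° counter-clockwise)) -> East
  U (U-turn (180°)) -> West
Final: West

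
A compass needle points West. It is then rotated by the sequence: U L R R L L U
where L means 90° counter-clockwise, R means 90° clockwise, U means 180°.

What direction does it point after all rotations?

Answer: Final heading: South

Derivation:
Start: West
  U (U-turn (180°)) -> East
  L (left (90° counter-clockwise)) -> North
  R (right (90° clockwise)) -> East
  R (right (90° clockwise)) -> South
  L (left (90° counter-clockwise)) -> East
  L (left (90° counter-clockwise)) -> North
  U (U-turn (180°)) -> South
Final: South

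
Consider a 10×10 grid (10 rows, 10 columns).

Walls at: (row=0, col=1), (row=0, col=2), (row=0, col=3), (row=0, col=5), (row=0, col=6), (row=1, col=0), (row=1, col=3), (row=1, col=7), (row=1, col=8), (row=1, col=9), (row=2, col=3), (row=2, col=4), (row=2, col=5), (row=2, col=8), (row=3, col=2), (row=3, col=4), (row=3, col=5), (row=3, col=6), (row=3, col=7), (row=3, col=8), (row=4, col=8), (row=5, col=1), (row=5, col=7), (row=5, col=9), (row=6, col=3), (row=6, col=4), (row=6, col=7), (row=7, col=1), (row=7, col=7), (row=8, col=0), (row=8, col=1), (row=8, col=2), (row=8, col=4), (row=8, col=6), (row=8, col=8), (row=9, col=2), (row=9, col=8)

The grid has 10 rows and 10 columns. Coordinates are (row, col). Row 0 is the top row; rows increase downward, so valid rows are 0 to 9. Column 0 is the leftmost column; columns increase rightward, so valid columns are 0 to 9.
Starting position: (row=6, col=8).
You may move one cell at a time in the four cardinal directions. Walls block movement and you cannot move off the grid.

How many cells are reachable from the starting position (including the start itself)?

Answer: Reachable cells: 7

Derivation:
BFS flood-fill from (row=6, col=8):
  Distance 0: (row=6, col=8)
  Distance 1: (row=5, col=8), (row=6, col=9), (row=7, col=8)
  Distance 2: (row=7, col=9)
  Distance 3: (row=8, col=9)
  Distance 4: (row=9, col=9)
Total reachable: 7 (grid has 63 open cells total)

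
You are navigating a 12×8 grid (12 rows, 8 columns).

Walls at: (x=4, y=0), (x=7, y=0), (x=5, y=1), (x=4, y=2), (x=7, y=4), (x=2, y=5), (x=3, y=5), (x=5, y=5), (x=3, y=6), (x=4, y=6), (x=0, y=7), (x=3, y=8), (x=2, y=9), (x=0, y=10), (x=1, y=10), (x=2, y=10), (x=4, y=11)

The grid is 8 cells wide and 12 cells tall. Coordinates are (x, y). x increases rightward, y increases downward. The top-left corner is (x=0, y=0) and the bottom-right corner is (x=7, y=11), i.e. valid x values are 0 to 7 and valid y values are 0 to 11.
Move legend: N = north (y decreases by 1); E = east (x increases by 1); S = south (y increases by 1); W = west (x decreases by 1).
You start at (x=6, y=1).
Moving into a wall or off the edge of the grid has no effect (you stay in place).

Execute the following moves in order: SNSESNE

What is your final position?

Answer: Final position: (x=7, y=2)

Derivation:
Start: (x=6, y=1)
  S (south): (x=6, y=1) -> (x=6, y=2)
  N (north): (x=6, y=2) -> (x=6, y=1)
  S (south): (x=6, y=1) -> (x=6, y=2)
  E (east): (x=6, y=2) -> (x=7, y=2)
  S (south): (x=7, y=2) -> (x=7, y=3)
  N (north): (x=7, y=3) -> (x=7, y=2)
  E (east): blocked, stay at (x=7, y=2)
Final: (x=7, y=2)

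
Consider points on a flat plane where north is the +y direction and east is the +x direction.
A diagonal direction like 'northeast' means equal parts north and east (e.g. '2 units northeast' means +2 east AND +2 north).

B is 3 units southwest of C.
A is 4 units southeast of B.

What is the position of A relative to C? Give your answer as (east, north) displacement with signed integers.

Place C at the origin (east=0, north=0).
  B is 3 units southwest of C: delta (east=-3, north=-3); B at (east=-3, north=-3).
  A is 4 units southeast of B: delta (east=+4, north=-4); A at (east=1, north=-7).
Therefore A relative to C: (east=1, north=-7).

Answer: A is at (east=1, north=-7) relative to C.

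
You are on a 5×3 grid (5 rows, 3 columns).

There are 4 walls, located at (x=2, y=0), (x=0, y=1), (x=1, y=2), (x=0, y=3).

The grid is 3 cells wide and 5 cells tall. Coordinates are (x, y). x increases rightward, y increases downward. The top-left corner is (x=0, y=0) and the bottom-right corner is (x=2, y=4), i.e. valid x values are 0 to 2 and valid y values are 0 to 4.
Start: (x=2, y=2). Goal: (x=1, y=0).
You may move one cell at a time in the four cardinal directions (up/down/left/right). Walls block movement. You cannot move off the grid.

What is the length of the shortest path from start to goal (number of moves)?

BFS from (x=2, y=2) until reaching (x=1, y=0):
  Distance 0: (x=2, y=2)
  Distance 1: (x=2, y=1), (x=2, y=3)
  Distance 2: (x=1, y=1), (x=1, y=3), (x=2, y=4)
  Distance 3: (x=1, y=0), (x=1, y=4)  <- goal reached here
One shortest path (3 moves): (x=2, y=2) -> (x=2, y=1) -> (x=1, y=1) -> (x=1, y=0)

Answer: Shortest path length: 3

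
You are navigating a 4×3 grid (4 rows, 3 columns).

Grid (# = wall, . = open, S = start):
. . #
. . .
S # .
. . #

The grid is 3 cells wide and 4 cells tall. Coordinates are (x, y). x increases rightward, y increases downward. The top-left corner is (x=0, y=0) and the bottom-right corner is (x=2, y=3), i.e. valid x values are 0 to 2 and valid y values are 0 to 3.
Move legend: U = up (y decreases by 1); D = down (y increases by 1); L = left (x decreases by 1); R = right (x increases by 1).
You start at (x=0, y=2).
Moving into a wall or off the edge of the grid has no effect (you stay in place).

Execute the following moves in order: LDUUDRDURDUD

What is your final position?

Answer: Final position: (x=0, y=3)

Derivation:
Start: (x=0, y=2)
  L (left): blocked, stay at (x=0, y=2)
  D (down): (x=0, y=2) -> (x=0, y=3)
  U (up): (x=0, y=3) -> (x=0, y=2)
  U (up): (x=0, y=2) -> (x=0, y=1)
  D (down): (x=0, y=1) -> (x=0, y=2)
  R (right): blocked, stay at (x=0, y=2)
  D (down): (x=0, y=2) -> (x=0, y=3)
  U (up): (x=0, y=3) -> (x=0, y=2)
  R (right): blocked, stay at (x=0, y=2)
  D (down): (x=0, y=2) -> (x=0, y=3)
  U (up): (x=0, y=3) -> (x=0, y=2)
  D (down): (x=0, y=2) -> (x=0, y=3)
Final: (x=0, y=3)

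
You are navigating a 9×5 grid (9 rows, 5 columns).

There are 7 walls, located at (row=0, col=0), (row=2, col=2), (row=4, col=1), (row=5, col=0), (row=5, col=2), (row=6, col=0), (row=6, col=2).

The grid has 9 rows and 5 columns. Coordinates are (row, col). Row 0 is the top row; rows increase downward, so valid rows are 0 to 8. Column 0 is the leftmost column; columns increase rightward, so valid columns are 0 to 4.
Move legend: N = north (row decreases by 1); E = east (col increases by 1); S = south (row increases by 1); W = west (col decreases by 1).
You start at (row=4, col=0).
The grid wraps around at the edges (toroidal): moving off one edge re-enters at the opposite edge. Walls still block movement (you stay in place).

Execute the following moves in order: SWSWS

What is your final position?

Start: (row=4, col=0)
  S (south): blocked, stay at (row=4, col=0)
  W (west): (row=4, col=0) -> (row=4, col=4)
  S (south): (row=4, col=4) -> (row=5, col=4)
  W (west): (row=5, col=4) -> (row=5, col=3)
  S (south): (row=5, col=3) -> (row=6, col=3)
Final: (row=6, col=3)

Answer: Final position: (row=6, col=3)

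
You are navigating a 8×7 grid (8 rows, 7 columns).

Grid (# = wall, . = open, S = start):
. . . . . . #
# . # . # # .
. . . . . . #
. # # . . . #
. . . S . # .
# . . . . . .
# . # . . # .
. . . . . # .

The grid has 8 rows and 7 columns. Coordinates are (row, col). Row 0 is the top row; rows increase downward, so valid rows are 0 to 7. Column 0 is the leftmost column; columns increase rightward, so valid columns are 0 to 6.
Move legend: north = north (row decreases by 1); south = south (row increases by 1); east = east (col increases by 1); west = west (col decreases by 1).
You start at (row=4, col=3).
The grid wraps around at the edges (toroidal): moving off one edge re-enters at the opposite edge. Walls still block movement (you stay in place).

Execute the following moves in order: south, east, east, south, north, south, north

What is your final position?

Start: (row=4, col=3)
  south (south): (row=4, col=3) -> (row=5, col=3)
  east (east): (row=5, col=3) -> (row=5, col=4)
  east (east): (row=5, col=4) -> (row=5, col=5)
  south (south): blocked, stay at (row=5, col=5)
  north (north): blocked, stay at (row=5, col=5)
  south (south): blocked, stay at (row=5, col=5)
  north (north): blocked, stay at (row=5, col=5)
Final: (row=5, col=5)

Answer: Final position: (row=5, col=5)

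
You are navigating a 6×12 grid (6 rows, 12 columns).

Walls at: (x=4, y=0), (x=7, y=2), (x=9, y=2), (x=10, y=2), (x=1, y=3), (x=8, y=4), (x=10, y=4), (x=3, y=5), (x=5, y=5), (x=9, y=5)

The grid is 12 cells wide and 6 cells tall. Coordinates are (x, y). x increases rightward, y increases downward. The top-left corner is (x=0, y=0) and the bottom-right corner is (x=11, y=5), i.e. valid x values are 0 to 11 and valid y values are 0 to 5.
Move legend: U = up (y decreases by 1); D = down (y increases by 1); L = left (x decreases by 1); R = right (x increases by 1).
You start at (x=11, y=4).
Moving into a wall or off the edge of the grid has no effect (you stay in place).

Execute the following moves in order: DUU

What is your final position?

Answer: Final position: (x=11, y=3)

Derivation:
Start: (x=11, y=4)
  D (down): (x=11, y=4) -> (x=11, y=5)
  U (up): (x=11, y=5) -> (x=11, y=4)
  U (up): (x=11, y=4) -> (x=11, y=3)
Final: (x=11, y=3)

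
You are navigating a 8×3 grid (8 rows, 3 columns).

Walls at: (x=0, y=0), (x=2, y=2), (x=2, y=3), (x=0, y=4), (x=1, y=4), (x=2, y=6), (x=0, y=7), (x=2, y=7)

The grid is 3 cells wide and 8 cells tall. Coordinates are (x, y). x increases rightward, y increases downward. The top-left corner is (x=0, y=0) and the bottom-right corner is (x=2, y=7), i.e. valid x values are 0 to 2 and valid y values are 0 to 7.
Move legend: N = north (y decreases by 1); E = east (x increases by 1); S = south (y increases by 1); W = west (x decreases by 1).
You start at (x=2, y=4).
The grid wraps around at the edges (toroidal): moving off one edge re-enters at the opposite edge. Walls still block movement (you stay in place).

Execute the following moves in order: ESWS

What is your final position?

Answer: Final position: (x=1, y=6)

Derivation:
Start: (x=2, y=4)
  E (east): blocked, stay at (x=2, y=4)
  S (south): (x=2, y=4) -> (x=2, y=5)
  W (west): (x=2, y=5) -> (x=1, y=5)
  S (south): (x=1, y=5) -> (x=1, y=6)
Final: (x=1, y=6)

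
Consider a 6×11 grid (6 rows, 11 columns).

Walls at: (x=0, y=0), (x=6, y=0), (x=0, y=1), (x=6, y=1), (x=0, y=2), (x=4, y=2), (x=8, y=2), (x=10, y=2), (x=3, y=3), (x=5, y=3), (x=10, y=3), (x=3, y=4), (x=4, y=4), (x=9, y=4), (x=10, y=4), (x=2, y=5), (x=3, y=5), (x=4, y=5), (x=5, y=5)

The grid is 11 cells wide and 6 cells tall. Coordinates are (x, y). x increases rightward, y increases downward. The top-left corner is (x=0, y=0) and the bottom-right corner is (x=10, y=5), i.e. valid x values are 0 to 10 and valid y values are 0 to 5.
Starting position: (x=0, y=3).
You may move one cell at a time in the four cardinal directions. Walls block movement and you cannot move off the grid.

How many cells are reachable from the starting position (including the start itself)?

Answer: Reachable cells: 46

Derivation:
BFS flood-fill from (x=0, y=3):
  Distance 0: (x=0, y=3)
  Distance 1: (x=1, y=3), (x=0, y=4)
  Distance 2: (x=1, y=2), (x=2, y=3), (x=1, y=4), (x=0, y=5)
  Distance 3: (x=1, y=1), (x=2, y=2), (x=2, y=4), (x=1, y=5)
  Distance 4: (x=1, y=0), (x=2, y=1), (x=3, y=2)
  Distance 5: (x=2, y=0), (x=3, y=1)
  Distance 6: (x=3, y=0), (x=4, y=1)
  Distance 7: (x=4, y=0), (x=5, y=1)
  Distance 8: (x=5, y=0), (x=5, y=2)
  Distance 9: (x=6, y=2)
  Distance 10: (x=7, y=2), (x=6, y=3)
  Distance 11: (x=7, y=1), (x=7, y=3), (x=6, y=4)
  Distance 12: (x=7, y=0), (x=8, y=1), (x=8, y=3), (x=5, y=4), (x=7, y=4), (x=6, y=5)
  Distance 13: (x=8, y=0), (x=9, y=1), (x=9, y=3), (x=8, y=4), (x=7, y=5)
  Distance 14: (x=9, y=0), (x=10, y=1), (x=9, y=2), (x=8, y=5)
  Distance 15: (x=10, y=0), (x=9, y=5)
  Distance 16: (x=10, y=5)
Total reachable: 46 (grid has 47 open cells total)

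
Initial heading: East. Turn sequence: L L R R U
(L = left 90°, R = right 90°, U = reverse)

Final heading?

Answer: Final heading: West

Derivation:
Start: East
  L (left (90° counter-clockwise)) -> North
  L (left (90° counter-clockwise)) -> West
  R (right (90° clockwise)) -> North
  R (right (90° clockwise)) -> East
  U (U-turn (180°)) -> West
Final: West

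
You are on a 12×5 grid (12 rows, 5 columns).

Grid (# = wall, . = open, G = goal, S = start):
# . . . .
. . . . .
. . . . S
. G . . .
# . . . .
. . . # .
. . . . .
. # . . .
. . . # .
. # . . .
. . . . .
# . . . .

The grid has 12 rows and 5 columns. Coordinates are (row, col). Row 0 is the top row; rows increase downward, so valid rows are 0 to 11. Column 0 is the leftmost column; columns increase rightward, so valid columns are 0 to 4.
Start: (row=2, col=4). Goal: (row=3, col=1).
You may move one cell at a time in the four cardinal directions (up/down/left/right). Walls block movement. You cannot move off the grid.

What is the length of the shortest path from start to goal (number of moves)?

Answer: Shortest path length: 4

Derivation:
BFS from (row=2, col=4) until reaching (row=3, col=1):
  Distance 0: (row=2, col=4)
  Distance 1: (row=1, col=4), (row=2, col=3), (row=3, col=4)
  Distance 2: (row=0, col=4), (row=1, col=3), (row=2, col=2), (row=3, col=3), (row=4, col=4)
  Distance 3: (row=0, col=3), (row=1, col=2), (row=2, col=1), (row=3, col=2), (row=4, col=3), (row=5, col=4)
  Distance 4: (row=0, col=2), (row=1, col=1), (row=2, col=0), (row=3, col=1), (row=4, col=2), (row=6, col=4)  <- goal reached here
One shortest path (4 moves): (row=2, col=4) -> (row=2, col=3) -> (row=2, col=2) -> (row=2, col=1) -> (row=3, col=1)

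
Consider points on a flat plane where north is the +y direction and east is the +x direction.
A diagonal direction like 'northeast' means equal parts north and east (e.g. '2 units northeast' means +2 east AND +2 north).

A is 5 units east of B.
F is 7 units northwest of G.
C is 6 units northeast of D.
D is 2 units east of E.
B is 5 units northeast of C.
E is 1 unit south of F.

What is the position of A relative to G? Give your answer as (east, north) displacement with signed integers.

Answer: A is at (east=11, north=17) relative to G.

Derivation:
Place G at the origin (east=0, north=0).
  F is 7 units northwest of G: delta (east=-7, north=+7); F at (east=-7, north=7).
  E is 1 unit south of F: delta (east=+0, north=-1); E at (east=-7, north=6).
  D is 2 units east of E: delta (east=+2, north=+0); D at (east=-5, north=6).
  C is 6 units northeast of D: delta (east=+6, north=+6); C at (east=1, north=12).
  B is 5 units northeast of C: delta (east=+5, north=+5); B at (east=6, north=17).
  A is 5 units east of B: delta (east=+5, north=+0); A at (east=11, north=17).
Therefore A relative to G: (east=11, north=17).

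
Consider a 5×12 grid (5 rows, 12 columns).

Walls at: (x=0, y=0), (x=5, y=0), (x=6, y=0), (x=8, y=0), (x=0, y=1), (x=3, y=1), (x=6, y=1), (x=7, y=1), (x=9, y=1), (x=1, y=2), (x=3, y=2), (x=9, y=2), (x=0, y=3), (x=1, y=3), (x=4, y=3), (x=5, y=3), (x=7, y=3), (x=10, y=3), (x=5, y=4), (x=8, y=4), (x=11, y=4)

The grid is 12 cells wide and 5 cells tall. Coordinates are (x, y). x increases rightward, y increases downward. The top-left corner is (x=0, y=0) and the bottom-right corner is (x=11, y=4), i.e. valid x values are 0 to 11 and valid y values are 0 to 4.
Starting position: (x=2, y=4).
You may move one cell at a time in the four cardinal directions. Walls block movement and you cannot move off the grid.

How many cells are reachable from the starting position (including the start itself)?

BFS flood-fill from (x=2, y=4):
  Distance 0: (x=2, y=4)
  Distance 1: (x=2, y=3), (x=1, y=4), (x=3, y=4)
  Distance 2: (x=2, y=2), (x=3, y=3), (x=0, y=4), (x=4, y=4)
  Distance 3: (x=2, y=1)
  Distance 4: (x=2, y=0), (x=1, y=1)
  Distance 5: (x=1, y=0), (x=3, y=0)
  Distance 6: (x=4, y=0)
  Distance 7: (x=4, y=1)
  Distance 8: (x=5, y=1), (x=4, y=2)
  Distance 9: (x=5, y=2)
  Distance 10: (x=6, y=2)
  Distance 11: (x=7, y=2), (x=6, y=3)
  Distance 12: (x=8, y=2), (x=6, y=4)
  Distance 13: (x=8, y=1), (x=8, y=3), (x=7, y=4)
  Distance 14: (x=9, y=3)
  Distance 15: (x=9, y=4)
  Distance 16: (x=10, y=4)
Total reachable: 29 (grid has 39 open cells total)

Answer: Reachable cells: 29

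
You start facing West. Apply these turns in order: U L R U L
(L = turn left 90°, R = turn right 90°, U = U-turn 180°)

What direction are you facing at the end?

Start: West
  U (U-turn (180°)) -> East
  L (left (90° counter-clockwise)) -> North
  R (right (90° clockwise)) -> East
  U (U-turn (180°)) -> West
  L (left (90° counter-clockwise)) -> South
Final: South

Answer: Final heading: South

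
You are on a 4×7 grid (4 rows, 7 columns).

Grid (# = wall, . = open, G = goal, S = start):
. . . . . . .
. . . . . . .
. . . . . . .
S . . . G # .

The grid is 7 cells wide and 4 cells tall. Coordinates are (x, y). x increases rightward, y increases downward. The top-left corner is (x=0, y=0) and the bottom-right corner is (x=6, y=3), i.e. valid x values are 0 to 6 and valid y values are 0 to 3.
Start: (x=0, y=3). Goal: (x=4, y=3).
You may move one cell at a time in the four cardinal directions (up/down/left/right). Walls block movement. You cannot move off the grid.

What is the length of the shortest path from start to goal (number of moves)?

BFS from (x=0, y=3) until reaching (x=4, y=3):
  Distance 0: (x=0, y=3)
  Distance 1: (x=0, y=2), (x=1, y=3)
  Distance 2: (x=0, y=1), (x=1, y=2), (x=2, y=3)
  Distance 3: (x=0, y=0), (x=1, y=1), (x=2, y=2), (x=3, y=3)
  Distance 4: (x=1, y=0), (x=2, y=1), (x=3, y=2), (x=4, y=3)  <- goal reached here
One shortest path (4 moves): (x=0, y=3) -> (x=1, y=3) -> (x=2, y=3) -> (x=3, y=3) -> (x=4, y=3)

Answer: Shortest path length: 4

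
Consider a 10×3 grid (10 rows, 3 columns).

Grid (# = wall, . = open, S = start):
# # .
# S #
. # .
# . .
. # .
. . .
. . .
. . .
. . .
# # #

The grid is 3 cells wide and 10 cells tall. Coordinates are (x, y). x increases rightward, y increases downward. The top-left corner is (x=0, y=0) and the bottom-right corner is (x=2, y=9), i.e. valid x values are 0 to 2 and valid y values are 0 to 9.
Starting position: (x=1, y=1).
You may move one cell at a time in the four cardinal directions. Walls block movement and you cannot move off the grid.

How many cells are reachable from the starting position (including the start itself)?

Answer: Reachable cells: 1

Derivation:
BFS flood-fill from (x=1, y=1):
  Distance 0: (x=1, y=1)
Total reachable: 1 (grid has 20 open cells total)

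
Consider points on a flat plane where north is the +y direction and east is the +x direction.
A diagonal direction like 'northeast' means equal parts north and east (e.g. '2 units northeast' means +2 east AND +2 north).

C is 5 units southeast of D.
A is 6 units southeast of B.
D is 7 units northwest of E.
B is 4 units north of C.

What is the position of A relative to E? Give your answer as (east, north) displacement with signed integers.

Answer: A is at (east=4, north=0) relative to E.

Derivation:
Place E at the origin (east=0, north=0).
  D is 7 units northwest of E: delta (east=-7, north=+7); D at (east=-7, north=7).
  C is 5 units southeast of D: delta (east=+5, north=-5); C at (east=-2, north=2).
  B is 4 units north of C: delta (east=+0, north=+4); B at (east=-2, north=6).
  A is 6 units southeast of B: delta (east=+6, north=-6); A at (east=4, north=0).
Therefore A relative to E: (east=4, north=0).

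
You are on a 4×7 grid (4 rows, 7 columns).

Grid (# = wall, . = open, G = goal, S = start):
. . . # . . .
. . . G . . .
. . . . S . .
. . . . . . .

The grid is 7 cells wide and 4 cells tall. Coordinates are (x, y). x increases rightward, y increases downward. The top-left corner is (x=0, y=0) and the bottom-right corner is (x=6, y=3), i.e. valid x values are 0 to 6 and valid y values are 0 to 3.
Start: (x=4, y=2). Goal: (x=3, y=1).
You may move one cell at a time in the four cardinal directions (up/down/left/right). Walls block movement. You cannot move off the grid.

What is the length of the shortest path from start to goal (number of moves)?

Answer: Shortest path length: 2

Derivation:
BFS from (x=4, y=2) until reaching (x=3, y=1):
  Distance 0: (x=4, y=2)
  Distance 1: (x=4, y=1), (x=3, y=2), (x=5, y=2), (x=4, y=3)
  Distance 2: (x=4, y=0), (x=3, y=1), (x=5, y=1), (x=2, y=2), (x=6, y=2), (x=3, y=3), (x=5, y=3)  <- goal reached here
One shortest path (2 moves): (x=4, y=2) -> (x=3, y=2) -> (x=3, y=1)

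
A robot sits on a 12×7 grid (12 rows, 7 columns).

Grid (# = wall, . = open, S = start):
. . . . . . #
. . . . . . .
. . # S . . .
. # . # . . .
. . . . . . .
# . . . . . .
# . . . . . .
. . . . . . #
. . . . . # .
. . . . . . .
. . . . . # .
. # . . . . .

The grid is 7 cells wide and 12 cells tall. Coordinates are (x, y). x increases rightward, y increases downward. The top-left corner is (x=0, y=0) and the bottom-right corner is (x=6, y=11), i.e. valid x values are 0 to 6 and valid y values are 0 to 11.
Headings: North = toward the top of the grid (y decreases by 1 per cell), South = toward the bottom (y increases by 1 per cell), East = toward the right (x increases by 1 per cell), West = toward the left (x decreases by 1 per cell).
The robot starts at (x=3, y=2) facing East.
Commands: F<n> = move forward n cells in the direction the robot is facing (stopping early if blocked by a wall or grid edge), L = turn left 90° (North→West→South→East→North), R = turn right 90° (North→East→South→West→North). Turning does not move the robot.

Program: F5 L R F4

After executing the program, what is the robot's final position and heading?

Answer: Final position: (x=6, y=2), facing East

Derivation:
Start: (x=3, y=2), facing East
  F5: move forward 3/5 (blocked), now at (x=6, y=2)
  L: turn left, now facing North
  R: turn right, now facing East
  F4: move forward 0/4 (blocked), now at (x=6, y=2)
Final: (x=6, y=2), facing East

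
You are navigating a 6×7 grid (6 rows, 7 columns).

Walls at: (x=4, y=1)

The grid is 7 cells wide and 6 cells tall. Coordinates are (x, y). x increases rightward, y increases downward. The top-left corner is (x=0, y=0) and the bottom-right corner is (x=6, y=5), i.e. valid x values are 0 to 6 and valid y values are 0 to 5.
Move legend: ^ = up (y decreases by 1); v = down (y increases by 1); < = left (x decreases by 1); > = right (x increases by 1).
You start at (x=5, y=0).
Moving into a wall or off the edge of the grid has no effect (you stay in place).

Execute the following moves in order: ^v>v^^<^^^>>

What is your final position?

Answer: Final position: (x=6, y=0)

Derivation:
Start: (x=5, y=0)
  ^ (up): blocked, stay at (x=5, y=0)
  v (down): (x=5, y=0) -> (x=5, y=1)
  > (right): (x=5, y=1) -> (x=6, y=1)
  v (down): (x=6, y=1) -> (x=6, y=2)
  ^ (up): (x=6, y=2) -> (x=6, y=1)
  ^ (up): (x=6, y=1) -> (x=6, y=0)
  < (left): (x=6, y=0) -> (x=5, y=0)
  [×3]^ (up): blocked, stay at (x=5, y=0)
  > (right): (x=5, y=0) -> (x=6, y=0)
  > (right): blocked, stay at (x=6, y=0)
Final: (x=6, y=0)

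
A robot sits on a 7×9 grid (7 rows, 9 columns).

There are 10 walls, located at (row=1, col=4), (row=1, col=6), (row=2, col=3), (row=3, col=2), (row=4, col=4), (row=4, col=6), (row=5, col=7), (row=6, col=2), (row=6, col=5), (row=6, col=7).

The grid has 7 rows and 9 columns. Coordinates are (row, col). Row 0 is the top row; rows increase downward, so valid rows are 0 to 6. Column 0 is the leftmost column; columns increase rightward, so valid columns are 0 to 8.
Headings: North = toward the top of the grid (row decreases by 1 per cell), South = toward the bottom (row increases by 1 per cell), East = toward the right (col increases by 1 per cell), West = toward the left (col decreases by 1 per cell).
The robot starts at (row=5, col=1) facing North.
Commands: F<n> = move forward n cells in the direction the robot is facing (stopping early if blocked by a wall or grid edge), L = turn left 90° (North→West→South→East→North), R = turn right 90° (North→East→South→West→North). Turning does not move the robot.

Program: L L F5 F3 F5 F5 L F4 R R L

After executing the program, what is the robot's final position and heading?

Answer: Final position: (row=6, col=1), facing South

Derivation:
Start: (row=5, col=1), facing North
  L: turn left, now facing West
  L: turn left, now facing South
  F5: move forward 1/5 (blocked), now at (row=6, col=1)
  F3: move forward 0/3 (blocked), now at (row=6, col=1)
  F5: move forward 0/5 (blocked), now at (row=6, col=1)
  F5: move forward 0/5 (blocked), now at (row=6, col=1)
  L: turn left, now facing East
  F4: move forward 0/4 (blocked), now at (row=6, col=1)
  R: turn right, now facing South
  R: turn right, now facing West
  L: turn left, now facing South
Final: (row=6, col=1), facing South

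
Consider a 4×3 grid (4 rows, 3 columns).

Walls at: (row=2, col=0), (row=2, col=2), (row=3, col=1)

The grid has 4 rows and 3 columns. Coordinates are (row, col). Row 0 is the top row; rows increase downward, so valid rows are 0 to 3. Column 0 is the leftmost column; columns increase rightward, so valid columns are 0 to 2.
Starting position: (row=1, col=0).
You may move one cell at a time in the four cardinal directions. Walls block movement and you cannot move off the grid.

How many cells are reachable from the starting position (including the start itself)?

Answer: Reachable cells: 7

Derivation:
BFS flood-fill from (row=1, col=0):
  Distance 0: (row=1, col=0)
  Distance 1: (row=0, col=0), (row=1, col=1)
  Distance 2: (row=0, col=1), (row=1, col=2), (row=2, col=1)
  Distance 3: (row=0, col=2)
Total reachable: 7 (grid has 9 open cells total)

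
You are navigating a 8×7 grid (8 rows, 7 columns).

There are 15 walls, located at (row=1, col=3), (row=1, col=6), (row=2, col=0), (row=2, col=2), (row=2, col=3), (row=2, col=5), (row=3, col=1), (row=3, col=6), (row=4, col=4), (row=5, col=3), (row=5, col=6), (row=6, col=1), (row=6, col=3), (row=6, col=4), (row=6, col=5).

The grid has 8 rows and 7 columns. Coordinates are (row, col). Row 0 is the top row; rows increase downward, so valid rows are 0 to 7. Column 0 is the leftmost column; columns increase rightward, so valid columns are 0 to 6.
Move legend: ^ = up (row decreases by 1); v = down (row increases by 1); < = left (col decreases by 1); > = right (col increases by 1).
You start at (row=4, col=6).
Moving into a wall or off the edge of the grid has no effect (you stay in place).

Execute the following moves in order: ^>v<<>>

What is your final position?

Start: (row=4, col=6)
  ^ (up): blocked, stay at (row=4, col=6)
  > (right): blocked, stay at (row=4, col=6)
  v (down): blocked, stay at (row=4, col=6)
  < (left): (row=4, col=6) -> (row=4, col=5)
  < (left): blocked, stay at (row=4, col=5)
  > (right): (row=4, col=5) -> (row=4, col=6)
  > (right): blocked, stay at (row=4, col=6)
Final: (row=4, col=6)

Answer: Final position: (row=4, col=6)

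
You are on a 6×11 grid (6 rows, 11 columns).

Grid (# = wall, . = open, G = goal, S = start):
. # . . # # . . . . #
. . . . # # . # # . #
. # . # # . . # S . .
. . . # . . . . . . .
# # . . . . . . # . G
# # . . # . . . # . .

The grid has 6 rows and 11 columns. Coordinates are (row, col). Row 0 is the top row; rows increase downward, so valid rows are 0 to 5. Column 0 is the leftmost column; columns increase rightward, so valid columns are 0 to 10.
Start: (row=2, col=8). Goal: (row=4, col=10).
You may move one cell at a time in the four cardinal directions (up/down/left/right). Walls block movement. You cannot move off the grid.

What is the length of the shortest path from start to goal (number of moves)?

BFS from (row=2, col=8) until reaching (row=4, col=10):
  Distance 0: (row=2, col=8)
  Distance 1: (row=2, col=9), (row=3, col=8)
  Distance 2: (row=1, col=9), (row=2, col=10), (row=3, col=7), (row=3, col=9)
  Distance 3: (row=0, col=9), (row=3, col=6), (row=3, col=10), (row=4, col=7), (row=4, col=9)
  Distance 4: (row=0, col=8), (row=2, col=6), (row=3, col=5), (row=4, col=6), (row=4, col=10), (row=5, col=7), (row=5, col=9)  <- goal reached here
One shortest path (4 moves): (row=2, col=8) -> (row=2, col=9) -> (row=2, col=10) -> (row=3, col=10) -> (row=4, col=10)

Answer: Shortest path length: 4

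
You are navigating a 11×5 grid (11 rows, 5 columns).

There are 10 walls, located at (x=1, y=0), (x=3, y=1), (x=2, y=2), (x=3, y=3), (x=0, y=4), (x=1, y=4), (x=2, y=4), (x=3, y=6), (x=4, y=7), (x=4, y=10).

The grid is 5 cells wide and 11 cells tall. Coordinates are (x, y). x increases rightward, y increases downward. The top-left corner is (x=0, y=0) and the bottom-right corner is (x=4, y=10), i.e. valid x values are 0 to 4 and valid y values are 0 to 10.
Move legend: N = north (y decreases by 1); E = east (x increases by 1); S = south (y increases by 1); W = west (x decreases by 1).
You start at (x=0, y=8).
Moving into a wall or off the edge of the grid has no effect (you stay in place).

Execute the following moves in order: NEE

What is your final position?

Start: (x=0, y=8)
  N (north): (x=0, y=8) -> (x=0, y=7)
  E (east): (x=0, y=7) -> (x=1, y=7)
  E (east): (x=1, y=7) -> (x=2, y=7)
Final: (x=2, y=7)

Answer: Final position: (x=2, y=7)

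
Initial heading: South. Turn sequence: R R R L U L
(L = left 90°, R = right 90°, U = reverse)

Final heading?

Start: South
  R (right (90° clockwise)) -> West
  R (right (90° clockwise)) -> North
  R (right (90° clockwise)) -> East
  L (left (90° counter-clockwise)) -> North
  U (U-turn (180°)) -> South
  L (left (90° counter-clockwise)) -> East
Final: East

Answer: Final heading: East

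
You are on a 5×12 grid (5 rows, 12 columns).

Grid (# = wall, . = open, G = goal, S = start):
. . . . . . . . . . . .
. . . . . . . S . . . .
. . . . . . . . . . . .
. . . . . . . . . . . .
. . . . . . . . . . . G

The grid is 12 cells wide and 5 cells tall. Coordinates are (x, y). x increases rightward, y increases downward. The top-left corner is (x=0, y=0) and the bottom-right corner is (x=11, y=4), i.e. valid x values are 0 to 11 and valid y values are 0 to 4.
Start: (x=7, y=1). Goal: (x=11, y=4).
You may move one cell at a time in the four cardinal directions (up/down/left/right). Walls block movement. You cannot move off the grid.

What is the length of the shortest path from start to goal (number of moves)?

Answer: Shortest path length: 7

Derivation:
BFS from (x=7, y=1) until reaching (x=11, y=4):
  Distance 0: (x=7, y=1)
  Distance 1: (x=7, y=0), (x=6, y=1), (x=8, y=1), (x=7, y=2)
  Distance 2: (x=6, y=0), (x=8, y=0), (x=5, y=1), (x=9, y=1), (x=6, y=2), (x=8, y=2), (x=7, y=3)
  Distance 3: (x=5, y=0), (x=9, y=0), (x=4, y=1), (x=10, y=1), (x=5, y=2), (x=9, y=2), (x=6, y=3), (x=8, y=3), (x=7, y=4)
  Distance 4: (x=4, y=0), (x=10, y=0), (x=3, y=1), (x=11, y=1), (x=4, y=2), (x=10, y=2), (x=5, y=3), (x=9, y=3), (x=6, y=4), (x=8, y=4)
  Distance 5: (x=3, y=0), (x=11, y=0), (x=2, y=1), (x=3, y=2), (x=11, y=2), (x=4, y=3), (x=10, y=3), (x=5, y=4), (x=9, y=4)
  Distance 6: (x=2, y=0), (x=1, y=1), (x=2, y=2), (x=3, y=3), (x=11, y=3), (x=4, y=4), (x=10, y=4)
  Distance 7: (x=1, y=0), (x=0, y=1), (x=1, y=2), (x=2, y=3), (x=3, y=4), (x=11, y=4)  <- goal reached here
One shortest path (7 moves): (x=7, y=1) -> (x=8, y=1) -> (x=9, y=1) -> (x=10, y=1) -> (x=11, y=1) -> (x=11, y=2) -> (x=11, y=3) -> (x=11, y=4)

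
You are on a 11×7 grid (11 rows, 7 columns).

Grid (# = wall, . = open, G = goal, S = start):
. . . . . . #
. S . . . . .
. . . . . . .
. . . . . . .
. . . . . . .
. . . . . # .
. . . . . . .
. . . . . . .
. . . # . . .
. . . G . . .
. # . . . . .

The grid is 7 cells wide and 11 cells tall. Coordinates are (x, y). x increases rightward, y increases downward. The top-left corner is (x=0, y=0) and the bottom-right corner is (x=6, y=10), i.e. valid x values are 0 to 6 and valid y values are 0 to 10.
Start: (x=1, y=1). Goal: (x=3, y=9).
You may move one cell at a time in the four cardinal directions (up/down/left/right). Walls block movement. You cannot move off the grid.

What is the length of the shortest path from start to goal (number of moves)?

BFS from (x=1, y=1) until reaching (x=3, y=9):
  Distance 0: (x=1, y=1)
  Distance 1: (x=1, y=0), (x=0, y=1), (x=2, y=1), (x=1, y=2)
  Distance 2: (x=0, y=0), (x=2, y=0), (x=3, y=1), (x=0, y=2), (x=2, y=2), (x=1, y=3)
  Distance 3: (x=3, y=0), (x=4, y=1), (x=3, y=2), (x=0, y=3), (x=2, y=3), (x=1, y=4)
  Distance 4: (x=4, y=0), (x=5, y=1), (x=4, y=2), (x=3, y=3), (x=0, y=4), (x=2, y=4), (x=1, y=5)
  Distance 5: (x=5, y=0), (x=6, y=1), (x=5, y=2), (x=4, y=3), (x=3, y=4), (x=0, y=5), (x=2, y=5), (x=1, y=6)
  Distance 6: (x=6, y=2), (x=5, y=3), (x=4, y=4), (x=3, y=5), (x=0, y=6), (x=2, y=6), (x=1, y=7)
  Distance 7: (x=6, y=3), (x=5, y=4), (x=4, y=5), (x=3, y=6), (x=0, y=7), (x=2, y=7), (x=1, y=8)
  Distance 8: (x=6, y=4), (x=4, y=6), (x=3, y=7), (x=0, y=8), (x=2, y=8), (x=1, y=9)
  Distance 9: (x=6, y=5), (x=5, y=6), (x=4, y=7), (x=0, y=9), (x=2, y=9)
  Distance 10: (x=6, y=6), (x=5, y=7), (x=4, y=8), (x=3, y=9), (x=0, y=10), (x=2, y=10)  <- goal reached here
One shortest path (10 moves): (x=1, y=1) -> (x=2, y=1) -> (x=2, y=2) -> (x=2, y=3) -> (x=2, y=4) -> (x=2, y=5) -> (x=2, y=6) -> (x=2, y=7) -> (x=2, y=8) -> (x=2, y=9) -> (x=3, y=9)

Answer: Shortest path length: 10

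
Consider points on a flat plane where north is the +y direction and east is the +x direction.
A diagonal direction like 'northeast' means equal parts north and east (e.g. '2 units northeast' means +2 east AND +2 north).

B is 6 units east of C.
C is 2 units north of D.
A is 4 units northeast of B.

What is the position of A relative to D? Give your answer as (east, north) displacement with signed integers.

Answer: A is at (east=10, north=6) relative to D.

Derivation:
Place D at the origin (east=0, north=0).
  C is 2 units north of D: delta (east=+0, north=+2); C at (east=0, north=2).
  B is 6 units east of C: delta (east=+6, north=+0); B at (east=6, north=2).
  A is 4 units northeast of B: delta (east=+4, north=+4); A at (east=10, north=6).
Therefore A relative to D: (east=10, north=6).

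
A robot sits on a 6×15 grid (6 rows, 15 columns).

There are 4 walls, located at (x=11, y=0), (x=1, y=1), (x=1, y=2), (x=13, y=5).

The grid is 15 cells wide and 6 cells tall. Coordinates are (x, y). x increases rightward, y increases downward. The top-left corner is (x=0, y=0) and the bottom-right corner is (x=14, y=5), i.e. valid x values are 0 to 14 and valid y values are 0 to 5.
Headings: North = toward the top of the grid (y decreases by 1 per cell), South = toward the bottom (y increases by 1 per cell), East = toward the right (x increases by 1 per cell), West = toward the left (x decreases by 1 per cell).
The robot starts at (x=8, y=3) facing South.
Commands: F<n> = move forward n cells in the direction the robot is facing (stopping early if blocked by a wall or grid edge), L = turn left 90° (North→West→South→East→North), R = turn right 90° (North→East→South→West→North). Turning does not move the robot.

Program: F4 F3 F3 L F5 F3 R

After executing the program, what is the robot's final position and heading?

Answer: Final position: (x=12, y=5), facing South

Derivation:
Start: (x=8, y=3), facing South
  F4: move forward 2/4 (blocked), now at (x=8, y=5)
  F3: move forward 0/3 (blocked), now at (x=8, y=5)
  F3: move forward 0/3 (blocked), now at (x=8, y=5)
  L: turn left, now facing East
  F5: move forward 4/5 (blocked), now at (x=12, y=5)
  F3: move forward 0/3 (blocked), now at (x=12, y=5)
  R: turn right, now facing South
Final: (x=12, y=5), facing South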